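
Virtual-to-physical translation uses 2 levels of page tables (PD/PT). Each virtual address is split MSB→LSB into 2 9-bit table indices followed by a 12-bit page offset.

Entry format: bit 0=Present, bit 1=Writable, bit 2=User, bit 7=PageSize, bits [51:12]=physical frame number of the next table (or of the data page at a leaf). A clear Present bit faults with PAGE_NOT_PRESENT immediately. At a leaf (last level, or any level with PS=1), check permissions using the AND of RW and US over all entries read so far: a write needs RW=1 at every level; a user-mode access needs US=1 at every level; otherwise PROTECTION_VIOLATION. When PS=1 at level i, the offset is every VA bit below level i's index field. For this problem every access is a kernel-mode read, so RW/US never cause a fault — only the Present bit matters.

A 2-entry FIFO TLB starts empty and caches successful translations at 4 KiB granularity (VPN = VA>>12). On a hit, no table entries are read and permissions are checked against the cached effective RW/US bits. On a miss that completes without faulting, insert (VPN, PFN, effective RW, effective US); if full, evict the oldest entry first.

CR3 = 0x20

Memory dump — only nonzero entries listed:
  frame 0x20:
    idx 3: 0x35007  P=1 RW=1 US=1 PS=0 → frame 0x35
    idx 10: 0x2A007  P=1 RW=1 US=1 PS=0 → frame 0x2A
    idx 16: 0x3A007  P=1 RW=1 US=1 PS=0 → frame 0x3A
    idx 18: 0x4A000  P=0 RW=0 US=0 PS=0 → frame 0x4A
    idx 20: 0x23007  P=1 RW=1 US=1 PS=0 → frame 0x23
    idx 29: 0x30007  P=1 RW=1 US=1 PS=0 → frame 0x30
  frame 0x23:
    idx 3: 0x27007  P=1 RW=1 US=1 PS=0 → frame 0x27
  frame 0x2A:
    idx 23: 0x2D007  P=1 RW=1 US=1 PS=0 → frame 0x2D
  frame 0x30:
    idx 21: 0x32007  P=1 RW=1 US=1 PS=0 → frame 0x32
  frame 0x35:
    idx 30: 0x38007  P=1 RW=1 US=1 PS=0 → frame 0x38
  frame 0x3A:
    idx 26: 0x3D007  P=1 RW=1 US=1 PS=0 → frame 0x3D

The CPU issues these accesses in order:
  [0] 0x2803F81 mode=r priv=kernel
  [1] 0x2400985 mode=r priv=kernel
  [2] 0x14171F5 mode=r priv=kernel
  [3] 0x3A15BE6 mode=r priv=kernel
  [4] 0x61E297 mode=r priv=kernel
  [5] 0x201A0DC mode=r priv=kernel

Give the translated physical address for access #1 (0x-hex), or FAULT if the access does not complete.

Per-access translation:
#0 VA=0x2803F81 (r,kernel):
  L0: frame=0x20 idx=20 entry=0x23007 [P=1 RW=1 US=1 PS=0]
  L1: frame=0x23 idx=3 entry=0x27007 [P=1 RW=1 US=1 PS=0]
  → PA=0x27F81  (2 entries read)
#1 VA=0x2400985 (r,kernel):
  L0: frame=0x20 idx=18 entry=0x4A000 [P=0 RW=0 US=0 PS=0]
  ⇒ fault: PAGE_NOT_PRESENT  — 1 lookups
#2 VA=0x14171F5 (r,kernel):
  L0: frame=0x20 idx=10 entry=0x2A007 [P=1 RW=1 US=1 PS=0]
  L1: frame=0x2A idx=23 entry=0x2D007 [P=1 RW=1 US=1 PS=0]
  → PA=0x2D1F5  (2 entries read)
#3 VA=0x3A15BE6 (r,kernel):
  L0: frame=0x20 idx=29 entry=0x30007 [P=1 RW=1 US=1 PS=0]
  L1: frame=0x30 idx=21 entry=0x32007 [P=1 RW=1 US=1 PS=0]
  → PA=0x32BE6  (2 entries read)
#4 VA=0x61E297 (r,kernel):
  L0: frame=0x20 idx=3 entry=0x35007 [P=1 RW=1 US=1 PS=0]
  L1: frame=0x35 idx=30 entry=0x38007 [P=1 RW=1 US=1 PS=0]
  → PA=0x38297  (2 entries read)
#5 VA=0x201A0DC (r,kernel):
  L0: frame=0x20 idx=16 entry=0x3A007 [P=1 RW=1 US=1 PS=0]
  L1: frame=0x3A idx=26 entry=0x3D007 [P=1 RW=1 US=1 PS=0]
  → PA=0x3D0DC  (2 entries read)

Access #1 PA: FAULT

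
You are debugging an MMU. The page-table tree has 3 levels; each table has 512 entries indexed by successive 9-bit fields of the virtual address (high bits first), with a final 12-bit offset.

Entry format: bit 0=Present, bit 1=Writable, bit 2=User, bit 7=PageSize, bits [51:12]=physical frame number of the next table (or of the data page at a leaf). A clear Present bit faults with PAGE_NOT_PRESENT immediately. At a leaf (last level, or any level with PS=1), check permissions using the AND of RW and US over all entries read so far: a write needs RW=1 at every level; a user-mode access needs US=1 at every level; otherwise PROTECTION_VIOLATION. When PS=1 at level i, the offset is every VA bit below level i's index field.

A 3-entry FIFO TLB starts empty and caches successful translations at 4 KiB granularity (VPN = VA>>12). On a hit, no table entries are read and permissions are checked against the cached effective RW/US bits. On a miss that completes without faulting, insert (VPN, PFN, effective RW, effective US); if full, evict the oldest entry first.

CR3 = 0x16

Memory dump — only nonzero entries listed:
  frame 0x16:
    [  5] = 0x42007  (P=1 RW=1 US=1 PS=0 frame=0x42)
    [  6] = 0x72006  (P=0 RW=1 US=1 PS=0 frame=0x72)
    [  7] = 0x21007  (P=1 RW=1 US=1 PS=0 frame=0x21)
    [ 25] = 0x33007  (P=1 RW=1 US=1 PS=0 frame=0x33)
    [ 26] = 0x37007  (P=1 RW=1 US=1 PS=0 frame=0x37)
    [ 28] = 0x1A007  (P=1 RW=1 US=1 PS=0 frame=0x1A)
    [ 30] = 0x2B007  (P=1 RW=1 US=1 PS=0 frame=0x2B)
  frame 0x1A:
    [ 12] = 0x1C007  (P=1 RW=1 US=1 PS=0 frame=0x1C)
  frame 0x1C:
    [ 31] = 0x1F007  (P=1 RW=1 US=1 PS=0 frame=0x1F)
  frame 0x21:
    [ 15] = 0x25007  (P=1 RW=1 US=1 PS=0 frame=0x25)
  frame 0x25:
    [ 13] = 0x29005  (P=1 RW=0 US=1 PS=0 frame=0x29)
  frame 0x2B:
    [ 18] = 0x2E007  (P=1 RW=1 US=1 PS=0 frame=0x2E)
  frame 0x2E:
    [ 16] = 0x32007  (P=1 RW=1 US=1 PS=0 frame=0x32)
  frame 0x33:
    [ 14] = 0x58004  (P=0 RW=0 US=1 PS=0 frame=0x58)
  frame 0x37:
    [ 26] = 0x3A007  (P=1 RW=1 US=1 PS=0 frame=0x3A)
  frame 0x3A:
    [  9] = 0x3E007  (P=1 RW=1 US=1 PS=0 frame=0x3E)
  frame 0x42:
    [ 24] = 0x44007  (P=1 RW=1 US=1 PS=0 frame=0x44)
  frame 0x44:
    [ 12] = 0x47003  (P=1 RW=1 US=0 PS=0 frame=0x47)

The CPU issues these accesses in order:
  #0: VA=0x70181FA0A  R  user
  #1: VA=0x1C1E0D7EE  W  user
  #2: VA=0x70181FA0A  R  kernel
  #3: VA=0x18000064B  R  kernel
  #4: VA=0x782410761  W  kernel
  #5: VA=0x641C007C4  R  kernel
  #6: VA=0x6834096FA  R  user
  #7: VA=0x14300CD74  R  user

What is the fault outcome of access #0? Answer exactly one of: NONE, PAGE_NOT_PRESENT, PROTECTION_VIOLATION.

Trace:
#0 VA=0x70181FA0A (r,user):
  lvl0: tbl 0x16, slot 28 ⇒ 0x1A007 (P1/RW1/US1/PS0)
  lvl1: tbl 0x1A, slot 12 ⇒ 0x1C007 (P1/RW1/US1/PS0)
  lvl2: tbl 0x1C, slot 31 ⇒ 0x1F007 (P1/RW1/US1/PS0)
  ⇒ phys 0x1FA0A  [3 reads]
#1 VA=0x1C1E0D7EE (w,user):
  lvl0: tbl 0x16, slot 7 ⇒ 0x21007 (P1/RW1/US1/PS0)
  lvl1: tbl 0x21, slot 15 ⇒ 0x25007 (P1/RW1/US1/PS0)
  lvl2: tbl 0x25, slot 13 ⇒ 0x29005 (P1/RW0/US1/PS0)
  → PROTECTION_VIOLATION  (3 entries read)
#2 VA=0x70181FA0A (r,kernel):
  TLB hit vpn=0x70181F → PA=0x1FA0A
#3 VA=0x18000064B (r,kernel):
  lvl0: tbl 0x16, slot 6 ⇒ 0x72006 (P0/RW1/US1/PS0)
  → PAGE_NOT_PRESENT  (1 entries read)
#4 VA=0x782410761 (w,kernel):
  lvl0: tbl 0x16, slot 30 ⇒ 0x2B007 (P1/RW1/US1/PS0)
  lvl1: tbl 0x2B, slot 18 ⇒ 0x2E007 (P1/RW1/US1/PS0)
  lvl2: tbl 0x2E, slot 16 ⇒ 0x32007 (P1/RW1/US1/PS0)
  ⇒ phys 0x32761  [3 reads]
#5 VA=0x641C007C4 (r,kernel):
  lvl0: tbl 0x16, slot 25 ⇒ 0x33007 (P1/RW1/US1/PS0)
  lvl1: tbl 0x33, slot 14 ⇒ 0x58004 (P0/RW0/US1/PS0)
  → PAGE_NOT_PRESENT  (2 entries read)
#6 VA=0x6834096FA (r,user):
  lvl0: tbl 0x16, slot 26 ⇒ 0x37007 (P1/RW1/US1/PS0)
  lvl1: tbl 0x37, slot 26 ⇒ 0x3A007 (P1/RW1/US1/PS0)
  lvl2: tbl 0x3A, slot 9 ⇒ 0x3E007 (P1/RW1/US1/PS0)
  ⇒ phys 0x3E6FA  [3 reads]
#7 VA=0x14300CD74 (r,user):
  lvl0: tbl 0x16, slot 5 ⇒ 0x42007 (P1/RW1/US1/PS0)
  lvl1: tbl 0x42, slot 24 ⇒ 0x44007 (P1/RW1/US1/PS0)
  lvl2: tbl 0x44, slot 12 ⇒ 0x47003 (P1/RW1/US0/PS0)
  → PROTECTION_VIOLATION  (3 entries read)

Access #0 fault: NONE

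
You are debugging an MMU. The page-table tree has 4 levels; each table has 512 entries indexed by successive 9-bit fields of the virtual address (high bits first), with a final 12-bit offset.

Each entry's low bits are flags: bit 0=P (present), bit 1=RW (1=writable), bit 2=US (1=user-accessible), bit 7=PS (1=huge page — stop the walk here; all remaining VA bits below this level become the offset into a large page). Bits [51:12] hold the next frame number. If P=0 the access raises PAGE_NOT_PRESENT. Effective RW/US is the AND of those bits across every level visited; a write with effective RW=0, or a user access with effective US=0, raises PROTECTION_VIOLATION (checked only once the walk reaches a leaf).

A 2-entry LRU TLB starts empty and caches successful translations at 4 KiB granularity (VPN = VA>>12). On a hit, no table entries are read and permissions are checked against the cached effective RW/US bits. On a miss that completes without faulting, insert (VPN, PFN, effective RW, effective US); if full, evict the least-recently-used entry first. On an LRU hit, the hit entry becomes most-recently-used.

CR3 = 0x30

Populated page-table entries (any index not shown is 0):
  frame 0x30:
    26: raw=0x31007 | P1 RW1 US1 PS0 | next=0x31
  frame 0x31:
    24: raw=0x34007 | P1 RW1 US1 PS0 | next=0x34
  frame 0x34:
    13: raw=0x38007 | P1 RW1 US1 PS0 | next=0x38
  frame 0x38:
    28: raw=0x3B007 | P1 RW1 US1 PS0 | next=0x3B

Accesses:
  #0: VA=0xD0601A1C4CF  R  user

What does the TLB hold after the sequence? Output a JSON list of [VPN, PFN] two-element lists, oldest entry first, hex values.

Walk each access:
#0 VA=0xD0601A1C4CF (r,user):
  L0 @0x30[26] → 0x31007  P=1,RW=1,US=1,PS=0
  L1 @0x31[24] → 0x34007  P=1,RW=1,US=1,PS=0
  L2 @0x34[13] → 0x38007  P=1,RW=1,US=1,PS=0
  L3 @0x38[28] → 0x3B007  P=1,RW=1,US=1,PS=0
  → PA=0x3B4CF  (4 entries read)

TLB: [["0xD0601A1C", "0x3B"]]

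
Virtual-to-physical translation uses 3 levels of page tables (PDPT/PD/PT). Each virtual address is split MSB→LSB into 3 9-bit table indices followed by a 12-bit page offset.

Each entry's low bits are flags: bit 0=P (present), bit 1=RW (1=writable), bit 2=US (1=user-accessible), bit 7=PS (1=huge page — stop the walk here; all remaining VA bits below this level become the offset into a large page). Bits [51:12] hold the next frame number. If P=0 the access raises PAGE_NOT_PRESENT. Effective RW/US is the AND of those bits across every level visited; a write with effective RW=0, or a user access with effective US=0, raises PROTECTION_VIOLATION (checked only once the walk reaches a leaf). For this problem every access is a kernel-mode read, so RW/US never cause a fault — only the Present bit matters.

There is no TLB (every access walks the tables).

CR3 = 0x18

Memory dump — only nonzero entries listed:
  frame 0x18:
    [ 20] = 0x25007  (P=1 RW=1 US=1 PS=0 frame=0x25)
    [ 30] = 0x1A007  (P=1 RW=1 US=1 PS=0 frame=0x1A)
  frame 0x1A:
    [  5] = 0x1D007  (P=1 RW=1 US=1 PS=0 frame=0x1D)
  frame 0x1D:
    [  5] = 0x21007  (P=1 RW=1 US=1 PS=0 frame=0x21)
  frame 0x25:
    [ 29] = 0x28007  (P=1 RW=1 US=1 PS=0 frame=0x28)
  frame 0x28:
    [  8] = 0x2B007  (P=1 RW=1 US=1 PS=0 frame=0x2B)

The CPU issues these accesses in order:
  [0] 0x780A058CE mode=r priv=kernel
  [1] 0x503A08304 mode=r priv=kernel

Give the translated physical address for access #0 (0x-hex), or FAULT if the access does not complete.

Per-access translation:
#0 VA=0x780A058CE (r,kernel):
  lvl0: tbl 0x18, slot 30 ⇒ 0x1A007 (P1/RW1/US1/PS0)
  lvl1: tbl 0x1A, slot 5 ⇒ 0x1D007 (P1/RW1/US1/PS0)
  lvl2: tbl 0x1D, slot 5 ⇒ 0x21007 (P1/RW1/US1/PS0)
  → PA=0x218CE  (3 entries read)
#1 VA=0x503A08304 (r,kernel):
  lvl0: tbl 0x18, slot 20 ⇒ 0x25007 (P1/RW1/US1/PS0)
  lvl1: tbl 0x25, slot 29 ⇒ 0x28007 (P1/RW1/US1/PS0)
  lvl2: tbl 0x28, slot 8 ⇒ 0x2B007 (P1/RW1/US1/PS0)
  → PA=0x2B304  (3 entries read)

Access #0 PA: 0x218CE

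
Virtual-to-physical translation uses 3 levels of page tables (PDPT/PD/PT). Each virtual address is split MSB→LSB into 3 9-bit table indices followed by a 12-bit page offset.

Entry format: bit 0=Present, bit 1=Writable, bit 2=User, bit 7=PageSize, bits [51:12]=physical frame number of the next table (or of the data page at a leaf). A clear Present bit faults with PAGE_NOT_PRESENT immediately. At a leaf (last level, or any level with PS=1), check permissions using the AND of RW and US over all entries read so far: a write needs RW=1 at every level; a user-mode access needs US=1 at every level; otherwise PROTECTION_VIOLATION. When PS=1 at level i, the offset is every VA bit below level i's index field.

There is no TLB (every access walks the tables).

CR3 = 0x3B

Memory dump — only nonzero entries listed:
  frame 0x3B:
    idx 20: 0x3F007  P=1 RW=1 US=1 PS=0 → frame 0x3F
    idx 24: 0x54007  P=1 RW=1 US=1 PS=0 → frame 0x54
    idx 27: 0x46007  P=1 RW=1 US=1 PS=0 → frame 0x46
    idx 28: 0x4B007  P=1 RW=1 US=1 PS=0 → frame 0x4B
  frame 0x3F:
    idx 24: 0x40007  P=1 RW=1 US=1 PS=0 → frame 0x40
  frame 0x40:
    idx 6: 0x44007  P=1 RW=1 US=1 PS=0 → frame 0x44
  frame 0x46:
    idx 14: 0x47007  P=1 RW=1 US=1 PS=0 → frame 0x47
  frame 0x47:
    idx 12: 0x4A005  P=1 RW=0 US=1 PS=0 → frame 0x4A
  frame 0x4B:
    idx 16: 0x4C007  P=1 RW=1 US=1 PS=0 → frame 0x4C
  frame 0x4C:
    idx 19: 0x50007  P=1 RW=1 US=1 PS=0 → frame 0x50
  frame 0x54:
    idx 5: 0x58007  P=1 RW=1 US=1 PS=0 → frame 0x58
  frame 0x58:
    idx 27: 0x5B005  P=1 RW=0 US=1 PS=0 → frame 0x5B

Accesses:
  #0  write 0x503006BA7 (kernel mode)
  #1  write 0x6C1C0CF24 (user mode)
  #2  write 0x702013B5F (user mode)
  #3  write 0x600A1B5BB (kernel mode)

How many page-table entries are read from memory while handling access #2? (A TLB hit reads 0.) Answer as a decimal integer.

Trace:
#0 VA=0x503006BA7 (w,kernel):
  [0] read 0x3B idx=20: raw=0x3F007 flags P=1 W=1 U=1 S=0
  [1] read 0x3F idx=24: raw=0x40007 flags P=1 W=1 U=1 S=0
  [2] read 0x40 idx=6: raw=0x44007 flags P=1 W=1 U=1 S=0
  ⇒ phys 0x44BA7  [3 reads]
#1 VA=0x6C1C0CF24 (w,user):
  [0] read 0x3B idx=27: raw=0x46007 flags P=1 W=1 U=1 S=0
  [1] read 0x46 idx=14: raw=0x47007 flags P=1 W=1 U=1 S=0
  [2] read 0x47 idx=12: raw=0x4A005 flags P=1 W=0 U=1 S=0
  ✗ PROTECTION_VIOLATION  [3 reads]
#2 VA=0x702013B5F (w,user):
  [0] read 0x3B idx=28: raw=0x4B007 flags P=1 W=1 U=1 S=0
  [1] read 0x4B idx=16: raw=0x4C007 flags P=1 W=1 U=1 S=0
  [2] read 0x4C idx=19: raw=0x50007 flags P=1 W=1 U=1 S=0
  ⇒ phys 0x50B5F  [3 reads]
#3 VA=0x600A1B5BB (w,kernel):
  [0] read 0x3B idx=24: raw=0x54007 flags P=1 W=1 U=1 S=0
  [1] read 0x54 idx=5: raw=0x58007 flags P=1 W=1 U=1 S=0
  [2] read 0x58 idx=27: raw=0x5B005 flags P=1 W=0 U=1 S=0
  ✗ PROTECTION_VIOLATION  [3 reads]

Entries read for #2: 3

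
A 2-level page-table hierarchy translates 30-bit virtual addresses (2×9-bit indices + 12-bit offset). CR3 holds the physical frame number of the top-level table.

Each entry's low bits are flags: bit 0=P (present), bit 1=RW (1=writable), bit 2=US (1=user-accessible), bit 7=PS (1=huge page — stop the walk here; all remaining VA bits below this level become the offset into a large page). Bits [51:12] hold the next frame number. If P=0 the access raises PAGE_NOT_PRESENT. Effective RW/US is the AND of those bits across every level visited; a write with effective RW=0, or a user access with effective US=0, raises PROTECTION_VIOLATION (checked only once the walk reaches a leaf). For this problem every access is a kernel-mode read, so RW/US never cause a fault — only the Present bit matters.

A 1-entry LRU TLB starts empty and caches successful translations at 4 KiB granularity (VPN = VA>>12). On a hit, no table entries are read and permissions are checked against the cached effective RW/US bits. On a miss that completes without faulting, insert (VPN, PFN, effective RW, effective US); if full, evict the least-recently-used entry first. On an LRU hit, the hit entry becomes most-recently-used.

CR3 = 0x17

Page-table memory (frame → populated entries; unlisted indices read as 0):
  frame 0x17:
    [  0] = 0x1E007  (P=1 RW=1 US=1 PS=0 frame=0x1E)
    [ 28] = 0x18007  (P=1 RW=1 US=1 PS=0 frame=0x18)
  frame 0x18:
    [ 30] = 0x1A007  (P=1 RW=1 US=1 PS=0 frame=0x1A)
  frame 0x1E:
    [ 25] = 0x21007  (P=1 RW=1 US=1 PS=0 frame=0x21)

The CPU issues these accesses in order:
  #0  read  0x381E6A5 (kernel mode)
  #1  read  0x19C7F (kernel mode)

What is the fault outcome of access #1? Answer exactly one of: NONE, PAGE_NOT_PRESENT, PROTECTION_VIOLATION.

Trace:
#0 VA=0x381E6A5 (r,kernel):
  L0 @0x17[28] → 0x18007  P=1,RW=1,US=1,PS=0
  L1 @0x18[30] → 0x1A007  P=1,RW=1,US=1,PS=0
  ✓ 0x1A6A5  — 2 lookups
#1 VA=0x19C7F (r,kernel):
  L0 @0x17[0] → 0x1E007  P=1,RW=1,US=1,PS=0
  L1 @0x1E[25] → 0x21007  P=1,RW=1,US=1,PS=0
  ✓ 0x21C7F  — 2 lookups

Access #1 fault: NONE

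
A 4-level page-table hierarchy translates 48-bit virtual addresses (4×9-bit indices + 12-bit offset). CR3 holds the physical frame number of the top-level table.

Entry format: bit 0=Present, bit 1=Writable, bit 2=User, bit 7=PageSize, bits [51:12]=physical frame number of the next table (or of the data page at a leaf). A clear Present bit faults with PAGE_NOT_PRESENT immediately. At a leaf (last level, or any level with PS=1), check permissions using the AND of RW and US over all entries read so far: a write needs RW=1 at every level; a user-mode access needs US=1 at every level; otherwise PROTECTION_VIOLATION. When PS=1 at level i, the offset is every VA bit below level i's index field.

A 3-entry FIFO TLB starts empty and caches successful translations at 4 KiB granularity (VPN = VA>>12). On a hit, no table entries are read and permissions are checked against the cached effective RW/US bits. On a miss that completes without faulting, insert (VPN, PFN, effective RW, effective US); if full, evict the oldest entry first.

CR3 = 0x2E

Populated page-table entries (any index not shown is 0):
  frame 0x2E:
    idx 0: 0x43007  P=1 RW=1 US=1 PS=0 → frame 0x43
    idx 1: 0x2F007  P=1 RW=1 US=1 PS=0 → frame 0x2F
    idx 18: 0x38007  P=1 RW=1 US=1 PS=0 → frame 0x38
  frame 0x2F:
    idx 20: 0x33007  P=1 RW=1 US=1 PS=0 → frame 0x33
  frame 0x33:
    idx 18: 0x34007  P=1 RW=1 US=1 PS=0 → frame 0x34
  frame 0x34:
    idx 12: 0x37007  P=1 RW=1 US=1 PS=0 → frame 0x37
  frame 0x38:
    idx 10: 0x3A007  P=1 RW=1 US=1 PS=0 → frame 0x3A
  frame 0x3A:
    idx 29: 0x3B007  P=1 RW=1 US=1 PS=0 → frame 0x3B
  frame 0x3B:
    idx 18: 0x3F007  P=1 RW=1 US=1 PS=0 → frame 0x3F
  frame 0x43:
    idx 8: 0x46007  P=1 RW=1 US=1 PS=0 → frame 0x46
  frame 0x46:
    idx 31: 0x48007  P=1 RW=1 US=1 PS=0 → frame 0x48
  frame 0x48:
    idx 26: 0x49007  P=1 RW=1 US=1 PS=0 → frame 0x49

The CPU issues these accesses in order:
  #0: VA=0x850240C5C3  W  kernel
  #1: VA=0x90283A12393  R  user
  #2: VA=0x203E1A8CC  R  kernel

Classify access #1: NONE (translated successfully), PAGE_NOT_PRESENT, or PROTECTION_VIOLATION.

Per-access translation:
#0 VA=0x850240C5C3 (w,kernel):
  lvl0: tbl 0x2E, slot 1 ⇒ 0x2F007 (P1/RW1/US1/PS0)
  lvl1: tbl 0x2F, slot 20 ⇒ 0x33007 (P1/RW1/US1/PS0)
  lvl2: tbl 0x33, slot 18 ⇒ 0x34007 (P1/RW1/US1/PS0)
  lvl3: tbl 0x34, slot 12 ⇒ 0x37007 (P1/RW1/US1/PS0)
  ✓ 0x375C3  — 4 lookups
#1 VA=0x90283A12393 (r,user):
  lvl0: tbl 0x2E, slot 18 ⇒ 0x38007 (P1/RW1/US1/PS0)
  lvl1: tbl 0x38, slot 10 ⇒ 0x3A007 (P1/RW1/US1/PS0)
  lvl2: tbl 0x3A, slot 29 ⇒ 0x3B007 (P1/RW1/US1/PS0)
  lvl3: tbl 0x3B, slot 18 ⇒ 0x3F007 (P1/RW1/US1/PS0)
  ✓ 0x3F393  — 4 lookups
#2 VA=0x203E1A8CC (r,kernel):
  lvl0: tbl 0x2E, slot 0 ⇒ 0x43007 (P1/RW1/US1/PS0)
  lvl1: tbl 0x43, slot 8 ⇒ 0x46007 (P1/RW1/US1/PS0)
  lvl2: tbl 0x46, slot 31 ⇒ 0x48007 (P1/RW1/US1/PS0)
  lvl3: tbl 0x48, slot 26 ⇒ 0x49007 (P1/RW1/US1/PS0)
  ✓ 0x498CC  — 4 lookups

Access #1 fault: NONE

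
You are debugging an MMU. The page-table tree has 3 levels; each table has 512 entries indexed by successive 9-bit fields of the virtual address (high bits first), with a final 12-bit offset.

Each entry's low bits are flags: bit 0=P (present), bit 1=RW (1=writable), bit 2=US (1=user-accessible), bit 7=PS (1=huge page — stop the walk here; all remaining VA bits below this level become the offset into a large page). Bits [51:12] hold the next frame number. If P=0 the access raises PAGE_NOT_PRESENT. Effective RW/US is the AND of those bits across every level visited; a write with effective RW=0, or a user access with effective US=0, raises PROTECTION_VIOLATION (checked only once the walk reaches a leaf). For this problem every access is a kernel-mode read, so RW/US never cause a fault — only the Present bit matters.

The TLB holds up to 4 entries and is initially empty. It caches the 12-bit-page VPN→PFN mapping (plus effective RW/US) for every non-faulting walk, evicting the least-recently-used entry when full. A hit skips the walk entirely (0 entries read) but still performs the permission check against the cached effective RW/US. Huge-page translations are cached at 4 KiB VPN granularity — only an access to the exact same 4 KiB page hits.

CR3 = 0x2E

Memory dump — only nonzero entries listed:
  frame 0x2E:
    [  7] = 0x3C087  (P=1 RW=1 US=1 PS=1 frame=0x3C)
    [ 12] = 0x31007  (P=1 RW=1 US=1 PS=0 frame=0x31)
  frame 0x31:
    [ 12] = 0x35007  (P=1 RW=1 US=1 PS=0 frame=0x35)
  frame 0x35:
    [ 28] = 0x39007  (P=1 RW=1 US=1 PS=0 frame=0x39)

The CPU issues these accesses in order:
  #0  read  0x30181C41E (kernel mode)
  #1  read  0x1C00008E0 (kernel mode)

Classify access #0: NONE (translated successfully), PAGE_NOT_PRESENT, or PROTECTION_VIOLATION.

Walk each access:
#0 VA=0x30181C41E (r,kernel):
  [0] read 0x2E idx=12: raw=0x31007 flags P=1 W=1 U=1 S=0
  [1] read 0x31 idx=12: raw=0x35007 flags P=1 W=1 U=1 S=0
  [2] read 0x35 idx=28: raw=0x39007 flags P=1 W=1 U=1 S=0
  ⇒ phys 0x3941E  [3 reads]
#1 VA=0x1C00008E0 (r,kernel):
  [0] read 0x2E idx=7: raw=0x3C087 flags P=1 W=1 U=1 S=1
  ⇒ phys 0x3C8E0 (huge @L0)  [1 reads]

Access #0 fault: NONE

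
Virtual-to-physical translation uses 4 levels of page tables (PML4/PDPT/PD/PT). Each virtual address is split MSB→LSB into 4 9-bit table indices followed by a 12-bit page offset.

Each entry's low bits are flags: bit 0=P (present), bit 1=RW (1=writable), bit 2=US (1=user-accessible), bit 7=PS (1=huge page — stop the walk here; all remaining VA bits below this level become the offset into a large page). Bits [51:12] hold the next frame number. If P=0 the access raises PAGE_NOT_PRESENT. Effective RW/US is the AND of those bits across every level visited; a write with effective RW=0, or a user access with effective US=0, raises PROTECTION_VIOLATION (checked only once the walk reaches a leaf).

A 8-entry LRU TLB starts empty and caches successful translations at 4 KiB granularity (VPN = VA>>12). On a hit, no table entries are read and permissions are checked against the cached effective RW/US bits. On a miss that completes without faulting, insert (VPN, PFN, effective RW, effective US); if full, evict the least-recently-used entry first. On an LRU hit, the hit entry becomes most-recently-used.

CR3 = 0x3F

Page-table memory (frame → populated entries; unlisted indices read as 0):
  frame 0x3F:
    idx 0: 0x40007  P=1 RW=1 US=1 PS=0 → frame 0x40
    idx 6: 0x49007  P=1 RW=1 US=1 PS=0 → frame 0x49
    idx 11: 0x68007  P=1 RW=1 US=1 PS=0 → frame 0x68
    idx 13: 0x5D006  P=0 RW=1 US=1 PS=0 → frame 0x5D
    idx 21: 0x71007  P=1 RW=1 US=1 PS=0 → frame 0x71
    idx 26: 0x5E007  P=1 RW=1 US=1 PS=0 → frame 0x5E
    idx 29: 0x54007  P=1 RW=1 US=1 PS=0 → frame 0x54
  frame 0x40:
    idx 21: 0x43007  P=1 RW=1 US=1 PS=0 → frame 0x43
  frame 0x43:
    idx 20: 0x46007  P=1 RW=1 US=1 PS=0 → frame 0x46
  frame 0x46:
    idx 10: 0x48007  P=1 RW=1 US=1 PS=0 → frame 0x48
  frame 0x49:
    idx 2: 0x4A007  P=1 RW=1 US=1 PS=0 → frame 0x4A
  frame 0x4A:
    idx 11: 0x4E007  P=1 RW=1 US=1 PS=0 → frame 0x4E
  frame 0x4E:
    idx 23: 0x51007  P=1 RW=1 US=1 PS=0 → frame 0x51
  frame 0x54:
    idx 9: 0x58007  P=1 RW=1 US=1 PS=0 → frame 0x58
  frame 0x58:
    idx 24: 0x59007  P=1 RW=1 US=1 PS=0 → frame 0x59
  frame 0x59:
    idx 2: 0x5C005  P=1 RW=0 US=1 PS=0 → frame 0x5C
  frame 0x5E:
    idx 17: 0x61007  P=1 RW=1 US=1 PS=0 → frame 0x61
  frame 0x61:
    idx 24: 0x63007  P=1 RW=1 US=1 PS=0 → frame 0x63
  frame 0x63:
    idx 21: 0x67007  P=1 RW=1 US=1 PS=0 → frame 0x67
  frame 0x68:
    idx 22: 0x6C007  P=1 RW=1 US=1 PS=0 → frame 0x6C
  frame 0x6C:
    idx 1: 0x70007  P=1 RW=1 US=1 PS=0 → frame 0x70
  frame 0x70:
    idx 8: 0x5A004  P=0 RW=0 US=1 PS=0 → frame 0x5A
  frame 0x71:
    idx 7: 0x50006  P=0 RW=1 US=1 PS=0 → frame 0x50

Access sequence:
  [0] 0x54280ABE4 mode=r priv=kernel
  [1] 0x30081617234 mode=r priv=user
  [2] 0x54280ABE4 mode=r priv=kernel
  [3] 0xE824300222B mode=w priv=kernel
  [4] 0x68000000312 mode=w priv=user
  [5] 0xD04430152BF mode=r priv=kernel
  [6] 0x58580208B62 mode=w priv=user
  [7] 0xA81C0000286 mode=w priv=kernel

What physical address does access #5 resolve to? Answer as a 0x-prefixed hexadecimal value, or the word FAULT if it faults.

Per-access translation:
#0 VA=0x54280ABE4 (r,kernel):
  L0 @0x3F[0] → 0x40007  P=1,RW=1,US=1,PS=0
  L1 @0x40[21] → 0x43007  P=1,RW=1,US=1,PS=0
  L2 @0x43[20] → 0x46007  P=1,RW=1,US=1,PS=0
  L3 @0x46[10] → 0x48007  P=1,RW=1,US=1,PS=0
  ⇒ phys 0x48BE4  [4 reads]
#1 VA=0x30081617234 (r,user):
  L0 @0x3F[6] → 0x49007  P=1,RW=1,US=1,PS=0
  L1 @0x49[2] → 0x4A007  P=1,RW=1,US=1,PS=0
  L2 @0x4A[11] → 0x4E007  P=1,RW=1,US=1,PS=0
  L3 @0x4E[23] → 0x51007  P=1,RW=1,US=1,PS=0
  ⇒ phys 0x51234  [4 reads]
#2 VA=0x54280ABE4 (r,kernel):
  TLB hit vpn=0x54280A → PA=0x48BE4
#3 VA=0xE824300222B (w,kernel):
  L0 @0x3F[29] → 0x54007  P=1,RW=1,US=1,PS=0
  L1 @0x54[9] → 0x58007  P=1,RW=1,US=1,PS=0
  L2 @0x58[24] → 0x59007  P=1,RW=1,US=1,PS=0
  L3 @0x59[2] → 0x5C005  P=1,RW=0,US=1,PS=0
  ⇒ fault: PROTECTION_VIOLATION  — 4 lookups
#4 VA=0x68000000312 (w,user):
  L0 @0x3F[13] → 0x5D006  P=0,RW=1,US=1,PS=0
  ⇒ fault: PAGE_NOT_PRESENT  — 1 lookups
#5 VA=0xD04430152BF (r,kernel):
  L0 @0x3F[26] → 0x5E007  P=1,RW=1,US=1,PS=0
  L1 @0x5E[17] → 0x61007  P=1,RW=1,US=1,PS=0
  L2 @0x61[24] → 0x63007  P=1,RW=1,US=1,PS=0
  L3 @0x63[21] → 0x67007  P=1,RW=1,US=1,PS=0
  ⇒ phys 0x672BF  [4 reads]
#6 VA=0x58580208B62 (w,user):
  L0 @0x3F[11] → 0x68007  P=1,RW=1,US=1,PS=0
  L1 @0x68[22] → 0x6C007  P=1,RW=1,US=1,PS=0
  L2 @0x6C[1] → 0x70007  P=1,RW=1,US=1,PS=0
  L3 @0x70[8] → 0x5A004  P=0,RW=0,US=1,PS=0
  ⇒ fault: PAGE_NOT_PRESENT  — 4 lookups
#7 VA=0xA81C0000286 (w,kernel):
  L0 @0x3F[21] → 0x71007  P=1,RW=1,US=1,PS=0
  L1 @0x71[7] → 0x50006  P=0,RW=1,US=1,PS=0
  ⇒ fault: PAGE_NOT_PRESENT  — 2 lookups

Access #5 PA: 0x672BF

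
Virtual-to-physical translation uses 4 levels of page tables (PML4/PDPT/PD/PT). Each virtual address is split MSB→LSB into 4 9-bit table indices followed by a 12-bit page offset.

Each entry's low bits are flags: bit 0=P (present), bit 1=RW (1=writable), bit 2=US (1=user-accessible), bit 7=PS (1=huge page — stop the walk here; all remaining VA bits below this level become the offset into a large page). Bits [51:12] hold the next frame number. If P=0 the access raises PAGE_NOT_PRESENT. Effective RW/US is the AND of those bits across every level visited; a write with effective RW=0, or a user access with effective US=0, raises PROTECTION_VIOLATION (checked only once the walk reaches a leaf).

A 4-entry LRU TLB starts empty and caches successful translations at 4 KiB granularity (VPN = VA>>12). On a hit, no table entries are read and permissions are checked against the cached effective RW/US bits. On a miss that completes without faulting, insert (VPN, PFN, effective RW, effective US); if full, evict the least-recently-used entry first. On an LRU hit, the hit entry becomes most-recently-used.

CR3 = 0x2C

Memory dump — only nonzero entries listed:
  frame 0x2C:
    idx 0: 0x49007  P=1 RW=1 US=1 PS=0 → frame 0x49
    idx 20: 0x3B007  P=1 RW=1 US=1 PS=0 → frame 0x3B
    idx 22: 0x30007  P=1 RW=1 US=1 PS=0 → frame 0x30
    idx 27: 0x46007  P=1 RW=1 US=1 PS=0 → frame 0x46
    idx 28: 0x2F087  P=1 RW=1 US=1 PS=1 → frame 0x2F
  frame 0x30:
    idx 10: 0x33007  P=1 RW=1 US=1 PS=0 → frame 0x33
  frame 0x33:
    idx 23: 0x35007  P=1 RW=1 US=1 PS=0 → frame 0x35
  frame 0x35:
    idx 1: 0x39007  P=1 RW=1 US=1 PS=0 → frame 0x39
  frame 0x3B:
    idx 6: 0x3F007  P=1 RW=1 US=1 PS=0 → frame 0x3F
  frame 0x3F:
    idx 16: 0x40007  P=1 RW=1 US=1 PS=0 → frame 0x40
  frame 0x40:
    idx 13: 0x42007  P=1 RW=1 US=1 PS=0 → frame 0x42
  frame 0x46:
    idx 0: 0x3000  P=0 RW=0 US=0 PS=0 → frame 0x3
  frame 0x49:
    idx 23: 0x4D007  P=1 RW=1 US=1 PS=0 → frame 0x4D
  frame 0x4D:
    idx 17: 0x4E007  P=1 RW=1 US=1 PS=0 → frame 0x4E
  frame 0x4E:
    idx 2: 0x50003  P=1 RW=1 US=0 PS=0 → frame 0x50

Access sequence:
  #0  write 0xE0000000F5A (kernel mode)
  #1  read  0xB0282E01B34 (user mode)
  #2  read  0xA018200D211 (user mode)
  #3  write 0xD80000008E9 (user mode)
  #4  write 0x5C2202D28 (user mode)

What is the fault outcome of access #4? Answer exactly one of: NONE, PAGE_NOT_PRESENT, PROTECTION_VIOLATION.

Trace:
#0 VA=0xE0000000F5A (w,kernel):
  L0: frame=0x2C idx=28 entry=0x2F087 [P=1 RW=1 US=1 PS=1]
  ⇒ phys 0x2FF5A (huge @L0)  [1 reads]
#1 VA=0xB0282E01B34 (r,user):
  L0: frame=0x2C idx=22 entry=0x30007 [P=1 RW=1 US=1 PS=0]
  L1: frame=0x30 idx=10 entry=0x33007 [P=1 RW=1 US=1 PS=0]
  L2: frame=0x33 idx=23 entry=0x35007 [P=1 RW=1 US=1 PS=0]
  L3: frame=0x35 idx=1 entry=0x39007 [P=1 RW=1 US=1 PS=0]
  ⇒ phys 0x39B34  [4 reads]
#2 VA=0xA018200D211 (r,user):
  L0: frame=0x2C idx=20 entry=0x3B007 [P=1 RW=1 US=1 PS=0]
  L1: frame=0x3B idx=6 entry=0x3F007 [P=1 RW=1 US=1 PS=0]
  L2: frame=0x3F idx=16 entry=0x40007 [P=1 RW=1 US=1 PS=0]
  L3: frame=0x40 idx=13 entry=0x42007 [P=1 RW=1 US=1 PS=0]
  ⇒ phys 0x42211  [4 reads]
#3 VA=0xD80000008E9 (w,user):
  L0: frame=0x2C idx=27 entry=0x46007 [P=1 RW=1 US=1 PS=0]
  L1: frame=0x46 idx=0 entry=0x3000 [P=0 RW=0 US=0 PS=0]
  → PAGE_NOT_PRESENT  (2 entries read)
#4 VA=0x5C2202D28 (w,user):
  L0: frame=0x2C idx=0 entry=0x49007 [P=1 RW=1 US=1 PS=0]
  L1: frame=0x49 idx=23 entry=0x4D007 [P=1 RW=1 US=1 PS=0]
  L2: frame=0x4D idx=17 entry=0x4E007 [P=1 RW=1 US=1 PS=0]
  L3: frame=0x4E idx=2 entry=0x50003 [P=1 RW=1 US=0 PS=0]
  → PROTECTION_VIOLATION  (4 entries read)

Access #4 fault: PROTECTION_VIOLATION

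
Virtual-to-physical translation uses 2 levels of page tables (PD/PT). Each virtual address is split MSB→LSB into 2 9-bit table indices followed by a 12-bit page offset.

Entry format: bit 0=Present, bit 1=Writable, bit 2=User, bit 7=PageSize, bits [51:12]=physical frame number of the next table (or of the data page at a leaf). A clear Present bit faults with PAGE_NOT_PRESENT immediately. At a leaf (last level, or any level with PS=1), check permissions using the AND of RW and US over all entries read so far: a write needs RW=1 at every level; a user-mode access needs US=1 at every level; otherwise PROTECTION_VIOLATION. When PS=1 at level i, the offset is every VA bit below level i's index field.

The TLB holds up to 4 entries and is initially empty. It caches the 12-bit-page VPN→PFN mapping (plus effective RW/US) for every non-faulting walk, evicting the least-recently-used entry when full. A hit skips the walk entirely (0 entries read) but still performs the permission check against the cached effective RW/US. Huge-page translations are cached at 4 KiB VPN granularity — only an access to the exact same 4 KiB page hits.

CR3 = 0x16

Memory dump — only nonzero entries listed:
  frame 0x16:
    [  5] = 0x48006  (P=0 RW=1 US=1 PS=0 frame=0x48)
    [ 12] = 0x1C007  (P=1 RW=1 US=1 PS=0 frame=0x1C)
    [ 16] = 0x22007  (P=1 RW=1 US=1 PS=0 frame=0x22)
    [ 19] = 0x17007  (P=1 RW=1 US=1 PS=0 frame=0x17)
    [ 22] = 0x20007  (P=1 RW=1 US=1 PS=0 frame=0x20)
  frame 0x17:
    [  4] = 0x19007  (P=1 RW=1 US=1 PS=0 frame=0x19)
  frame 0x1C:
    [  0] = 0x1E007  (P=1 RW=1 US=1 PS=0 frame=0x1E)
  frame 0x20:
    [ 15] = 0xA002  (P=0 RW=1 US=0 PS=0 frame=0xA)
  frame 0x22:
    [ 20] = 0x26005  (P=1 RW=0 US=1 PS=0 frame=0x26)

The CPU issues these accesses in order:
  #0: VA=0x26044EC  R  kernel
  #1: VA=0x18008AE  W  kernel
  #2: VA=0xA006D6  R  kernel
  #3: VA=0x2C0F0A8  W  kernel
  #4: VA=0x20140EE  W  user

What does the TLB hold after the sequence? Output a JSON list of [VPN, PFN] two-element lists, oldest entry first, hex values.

Trace:
#0 VA=0x26044EC (r,kernel):
  L0: frame=0x16 idx=19 entry=0x17007 [P=1 RW=1 US=1 PS=0]
  L1: frame=0x17 idx=4 entry=0x19007 [P=1 RW=1 US=1 PS=0]
  → PA=0x194EC  (2 entries read)
#1 VA=0x18008AE (w,kernel):
  L0: frame=0x16 idx=12 entry=0x1C007 [P=1 RW=1 US=1 PS=0]
  L1: frame=0x1C idx=0 entry=0x1E007 [P=1 RW=1 US=1 PS=0]
  → PA=0x1E8AE  (2 entries read)
#2 VA=0xA006D6 (r,kernel):
  L0: frame=0x16 idx=5 entry=0x48006 [P=0 RW=1 US=1 PS=0]
  → PAGE_NOT_PRESENT  (1 entries read)
#3 VA=0x2C0F0A8 (w,kernel):
  L0: frame=0x16 idx=22 entry=0x20007 [P=1 RW=1 US=1 PS=0]
  L1: frame=0x20 idx=15 entry=0xA002 [P=0 RW=1 US=0 PS=0]
  → PAGE_NOT_PRESENT  (2 entries read)
#4 VA=0x20140EE (w,user):
  L0: frame=0x16 idx=16 entry=0x22007 [P=1 RW=1 US=1 PS=0]
  L1: frame=0x22 idx=20 entry=0x26005 [P=1 RW=0 US=1 PS=0]
  → PROTECTION_VIOLATION  (2 entries read)

TLB: [["0x2604", "0x19"], ["0x1800", "0x1E"]]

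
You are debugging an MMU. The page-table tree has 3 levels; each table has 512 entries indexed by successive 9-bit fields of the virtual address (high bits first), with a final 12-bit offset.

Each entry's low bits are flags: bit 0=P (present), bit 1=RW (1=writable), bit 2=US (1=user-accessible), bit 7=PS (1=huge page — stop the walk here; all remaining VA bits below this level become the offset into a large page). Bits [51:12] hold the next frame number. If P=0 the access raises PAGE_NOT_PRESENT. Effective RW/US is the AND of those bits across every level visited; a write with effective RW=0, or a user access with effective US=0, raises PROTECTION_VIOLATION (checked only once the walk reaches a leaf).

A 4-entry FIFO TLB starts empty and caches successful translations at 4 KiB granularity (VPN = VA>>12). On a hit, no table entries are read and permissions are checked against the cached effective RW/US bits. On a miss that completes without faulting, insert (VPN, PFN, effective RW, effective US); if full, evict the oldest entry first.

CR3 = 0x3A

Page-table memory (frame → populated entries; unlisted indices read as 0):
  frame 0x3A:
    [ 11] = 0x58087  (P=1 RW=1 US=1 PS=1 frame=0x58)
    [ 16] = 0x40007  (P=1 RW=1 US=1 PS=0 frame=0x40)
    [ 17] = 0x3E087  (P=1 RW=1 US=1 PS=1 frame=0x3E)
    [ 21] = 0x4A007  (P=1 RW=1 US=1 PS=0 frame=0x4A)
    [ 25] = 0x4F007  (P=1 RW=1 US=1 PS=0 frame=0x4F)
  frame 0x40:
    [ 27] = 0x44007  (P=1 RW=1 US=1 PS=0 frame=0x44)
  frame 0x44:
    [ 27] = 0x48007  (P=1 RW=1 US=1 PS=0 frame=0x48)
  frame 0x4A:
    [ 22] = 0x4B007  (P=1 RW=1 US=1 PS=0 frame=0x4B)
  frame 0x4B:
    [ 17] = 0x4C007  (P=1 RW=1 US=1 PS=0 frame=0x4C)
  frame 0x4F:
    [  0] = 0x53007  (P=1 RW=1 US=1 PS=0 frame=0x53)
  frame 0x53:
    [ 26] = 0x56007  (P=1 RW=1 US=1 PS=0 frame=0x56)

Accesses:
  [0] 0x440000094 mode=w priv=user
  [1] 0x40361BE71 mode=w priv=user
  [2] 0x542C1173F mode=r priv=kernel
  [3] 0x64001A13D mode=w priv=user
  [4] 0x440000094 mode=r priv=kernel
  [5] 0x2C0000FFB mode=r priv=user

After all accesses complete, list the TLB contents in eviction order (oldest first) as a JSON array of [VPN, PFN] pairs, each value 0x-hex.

Walk each access:
#0 VA=0x440000094 (w,user):
  [0] read 0x3A idx=17: raw=0x3E087 flags P=1 W=1 U=1 S=1
  ✓ 0x3E094 (huge @L0)  — 1 lookups
#1 VA=0x40361BE71 (w,user):
  [0] read 0x3A idx=16: raw=0x40007 flags P=1 W=1 U=1 S=0
  [1] read 0x40 idx=27: raw=0x44007 flags P=1 W=1 U=1 S=0
  [2] read 0x44 idx=27: raw=0x48007 flags P=1 W=1 U=1 S=0
  ✓ 0x48E71  — 3 lookups
#2 VA=0x542C1173F (r,kernel):
  [0] read 0x3A idx=21: raw=0x4A007 flags P=1 W=1 U=1 S=0
  [1] read 0x4A idx=22: raw=0x4B007 flags P=1 W=1 U=1 S=0
  [2] read 0x4B idx=17: raw=0x4C007 flags P=1 W=1 U=1 S=0
  ✓ 0x4C73F  — 3 lookups
#3 VA=0x64001A13D (w,user):
  [0] read 0x3A idx=25: raw=0x4F007 flags P=1 W=1 U=1 S=0
  [1] read 0x4F idx=0: raw=0x53007 flags P=1 W=1 U=1 S=0
  [2] read 0x53 idx=26: raw=0x56007 flags P=1 W=1 U=1 S=0
  ✓ 0x5613D  — 3 lookups
#4 VA=0x440000094 (r,kernel):
  TLB hit vpn=0x440000 → PA=0x3E094
#5 VA=0x2C0000FFB (r,user):
  [0] read 0x3A idx=11: raw=0x58087 flags P=1 W=1 U=1 S=1
  ✓ 0x58FFB (huge @L0)  — 1 lookups

TLB: [["0x40361B", "0x48"], ["0x542C11", "0x4C"], ["0x64001A", "0x56"], ["0x2C0000", "0x58"]]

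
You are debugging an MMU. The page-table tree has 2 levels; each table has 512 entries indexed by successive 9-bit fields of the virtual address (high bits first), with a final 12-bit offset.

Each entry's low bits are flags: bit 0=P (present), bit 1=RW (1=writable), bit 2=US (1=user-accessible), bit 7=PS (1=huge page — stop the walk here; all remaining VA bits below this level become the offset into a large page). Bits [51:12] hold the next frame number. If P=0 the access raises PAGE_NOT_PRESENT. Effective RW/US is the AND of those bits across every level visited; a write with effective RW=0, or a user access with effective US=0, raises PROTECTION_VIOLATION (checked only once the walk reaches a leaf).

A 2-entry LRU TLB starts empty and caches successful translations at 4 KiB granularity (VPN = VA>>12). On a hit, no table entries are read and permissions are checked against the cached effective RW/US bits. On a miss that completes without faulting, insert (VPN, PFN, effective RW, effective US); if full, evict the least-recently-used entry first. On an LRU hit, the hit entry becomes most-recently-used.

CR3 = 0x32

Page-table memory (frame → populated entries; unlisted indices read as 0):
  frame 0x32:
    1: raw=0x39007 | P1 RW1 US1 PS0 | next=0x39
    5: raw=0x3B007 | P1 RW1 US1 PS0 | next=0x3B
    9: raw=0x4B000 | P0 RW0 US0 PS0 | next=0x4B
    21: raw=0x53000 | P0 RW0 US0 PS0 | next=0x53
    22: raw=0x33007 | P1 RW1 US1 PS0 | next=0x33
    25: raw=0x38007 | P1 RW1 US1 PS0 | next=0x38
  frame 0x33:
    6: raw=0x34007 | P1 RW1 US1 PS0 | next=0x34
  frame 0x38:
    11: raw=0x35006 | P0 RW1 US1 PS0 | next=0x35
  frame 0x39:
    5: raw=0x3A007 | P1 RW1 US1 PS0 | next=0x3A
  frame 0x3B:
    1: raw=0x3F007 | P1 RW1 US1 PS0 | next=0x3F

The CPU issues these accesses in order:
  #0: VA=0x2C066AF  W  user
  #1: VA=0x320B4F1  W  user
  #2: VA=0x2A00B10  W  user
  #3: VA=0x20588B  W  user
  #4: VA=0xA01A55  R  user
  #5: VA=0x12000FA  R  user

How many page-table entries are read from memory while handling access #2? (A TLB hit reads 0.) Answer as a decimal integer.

Per-access translation:
#0 VA=0x2C066AF (w,user):
  L0 @0x32[22] → 0x33007  P=1,RW=1,US=1,PS=0
  L1 @0x33[6] → 0x34007  P=1,RW=1,US=1,PS=0
  ⇒ phys 0x346AF  [2 reads]
#1 VA=0x320B4F1 (w,user):
  L0 @0x32[25] → 0x38007  P=1,RW=1,US=1,PS=0
  L1 @0x38[11] → 0x35006  P=0,RW=1,US=1,PS=0
  ✗ PAGE_NOT_PRESENT  [2 reads]
#2 VA=0x2A00B10 (w,user):
  L0 @0x32[21] → 0x53000  P=0,RW=0,US=0,PS=0
  ✗ PAGE_NOT_PRESENT  [1 reads]
#3 VA=0x20588B (w,user):
  L0 @0x32[1] → 0x39007  P=1,RW=1,US=1,PS=0
  L1 @0x39[5] → 0x3A007  P=1,RW=1,US=1,PS=0
  ⇒ phys 0x3A88B  [2 reads]
#4 VA=0xA01A55 (r,user):
  L0 @0x32[5] → 0x3B007  P=1,RW=1,US=1,PS=0
  L1 @0x3B[1] → 0x3F007  P=1,RW=1,US=1,PS=0
  ⇒ phys 0x3FA55  [2 reads]
#5 VA=0x12000FA (r,user):
  L0 @0x32[9] → 0x4B000  P=0,RW=0,US=0,PS=0
  ✗ PAGE_NOT_PRESENT  [1 reads]

Entries read for #2: 1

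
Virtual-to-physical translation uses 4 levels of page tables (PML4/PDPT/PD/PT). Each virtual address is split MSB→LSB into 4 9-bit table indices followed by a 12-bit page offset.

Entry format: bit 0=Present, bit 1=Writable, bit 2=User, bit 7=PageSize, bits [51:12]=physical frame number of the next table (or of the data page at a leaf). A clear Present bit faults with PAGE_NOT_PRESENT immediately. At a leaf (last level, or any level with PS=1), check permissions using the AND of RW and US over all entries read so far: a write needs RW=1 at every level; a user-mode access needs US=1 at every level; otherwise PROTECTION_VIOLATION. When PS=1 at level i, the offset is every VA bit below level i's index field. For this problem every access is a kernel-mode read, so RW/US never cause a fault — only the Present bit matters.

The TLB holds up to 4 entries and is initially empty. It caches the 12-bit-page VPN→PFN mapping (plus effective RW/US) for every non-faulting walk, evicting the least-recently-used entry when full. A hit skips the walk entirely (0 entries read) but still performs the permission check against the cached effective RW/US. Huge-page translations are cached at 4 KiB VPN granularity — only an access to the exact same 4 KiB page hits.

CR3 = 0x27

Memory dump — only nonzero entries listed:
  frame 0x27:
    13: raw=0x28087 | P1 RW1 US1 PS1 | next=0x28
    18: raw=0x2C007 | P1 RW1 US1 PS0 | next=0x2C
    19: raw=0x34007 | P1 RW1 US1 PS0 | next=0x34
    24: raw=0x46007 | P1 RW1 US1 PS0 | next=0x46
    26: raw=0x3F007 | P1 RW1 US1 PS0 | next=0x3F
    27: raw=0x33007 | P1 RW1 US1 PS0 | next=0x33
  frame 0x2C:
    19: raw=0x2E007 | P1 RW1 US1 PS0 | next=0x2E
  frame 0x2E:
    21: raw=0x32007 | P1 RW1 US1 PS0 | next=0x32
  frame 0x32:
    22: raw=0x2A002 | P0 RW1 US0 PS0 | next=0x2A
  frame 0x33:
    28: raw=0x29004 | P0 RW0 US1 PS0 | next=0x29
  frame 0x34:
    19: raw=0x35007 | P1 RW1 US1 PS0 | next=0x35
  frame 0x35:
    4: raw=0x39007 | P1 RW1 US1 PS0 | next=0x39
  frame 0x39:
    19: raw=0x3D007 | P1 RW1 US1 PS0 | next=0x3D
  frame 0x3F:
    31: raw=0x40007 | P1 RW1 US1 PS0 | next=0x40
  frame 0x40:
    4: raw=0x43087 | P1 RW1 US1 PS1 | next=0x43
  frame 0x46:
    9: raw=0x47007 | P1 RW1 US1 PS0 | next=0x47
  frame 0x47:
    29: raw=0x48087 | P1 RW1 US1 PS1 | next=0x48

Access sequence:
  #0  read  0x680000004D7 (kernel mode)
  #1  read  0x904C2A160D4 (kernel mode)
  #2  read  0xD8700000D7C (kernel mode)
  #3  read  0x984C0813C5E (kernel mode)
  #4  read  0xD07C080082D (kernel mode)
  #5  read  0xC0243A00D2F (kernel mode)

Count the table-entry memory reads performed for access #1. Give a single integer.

Trace:
#0 VA=0x680000004D7 (r,kernel):
  L0: frame=0x27 idx=13 entry=0x28087 [P=1 RW=1 US=1 PS=1]
  ✓ 0x284D7 (huge @L0)  — 1 lookups
#1 VA=0x904C2A160D4 (r,kernel):
  L0: frame=0x27 idx=18 entry=0x2C007 [P=1 RW=1 US=1 PS=0]
  L1: frame=0x2C idx=19 entry=0x2E007 [P=1 RW=1 US=1 PS=0]
  L2: frame=0x2E idx=21 entry=0x32007 [P=1 RW=1 US=1 PS=0]
  L3: frame=0x32 idx=22 entry=0x2A002 [P=0 RW=1 US=0 PS=0]
  → PAGE_NOT_PRESENT  (4 entries read)
#2 VA=0xD8700000D7C (r,kernel):
  L0: frame=0x27 idx=27 entry=0x33007 [P=1 RW=1 US=1 PS=0]
  L1: frame=0x33 idx=28 entry=0x29004 [P=0 RW=0 US=1 PS=0]
  → PAGE_NOT_PRESENT  (2 entries read)
#3 VA=0x984C0813C5E (r,kernel):
  L0: frame=0x27 idx=19 entry=0x34007 [P=1 RW=1 US=1 PS=0]
  L1: frame=0x34 idx=19 entry=0x35007 [P=1 RW=1 US=1 PS=0]
  L2: frame=0x35 idx=4 entry=0x39007 [P=1 RW=1 US=1 PS=0]
  L3: frame=0x39 idx=19 entry=0x3D007 [P=1 RW=1 US=1 PS=0]
  ✓ 0x3DC5E  — 4 lookups
#4 VA=0xD07C080082D (r,kernel):
  L0: frame=0x27 idx=26 entry=0x3F007 [P=1 RW=1 US=1 PS=0]
  L1: frame=0x3F idx=31 entry=0x40007 [P=1 RW=1 US=1 PS=0]
  L2: frame=0x40 idx=4 entry=0x43087 [P=1 RW=1 US=1 PS=1]
  ✓ 0x4382D (huge @L2)  — 3 lookups
#5 VA=0xC0243A00D2F (r,kernel):
  L0: frame=0x27 idx=24 entry=0x46007 [P=1 RW=1 US=1 PS=0]
  L1: frame=0x46 idx=9 entry=0x47007 [P=1 RW=1 US=1 PS=0]
  L2: frame=0x47 idx=29 entry=0x48087 [P=1 RW=1 US=1 PS=1]
  ✓ 0x48D2F (huge @L2)  — 3 lookups

Entries read for #1: 4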